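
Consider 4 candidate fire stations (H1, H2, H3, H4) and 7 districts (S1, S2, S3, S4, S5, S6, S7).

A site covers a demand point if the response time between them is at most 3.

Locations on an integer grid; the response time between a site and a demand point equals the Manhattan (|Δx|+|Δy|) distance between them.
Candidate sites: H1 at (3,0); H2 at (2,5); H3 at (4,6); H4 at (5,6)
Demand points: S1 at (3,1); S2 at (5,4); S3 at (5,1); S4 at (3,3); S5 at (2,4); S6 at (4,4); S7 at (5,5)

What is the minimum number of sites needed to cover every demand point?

Coverage sets (demand points within 3 of each site):
  H1: {S1, S3, S4}
  H2: {S4, S5, S6, S7}
  H3: {S2, S6, S7}
  H4: {S2, S6, S7}
No 2 sites suffice: every size-2 union leaves at least one demand point uncovered.
But {H1, H2, H3} covers everything, so the minimum is 3.

3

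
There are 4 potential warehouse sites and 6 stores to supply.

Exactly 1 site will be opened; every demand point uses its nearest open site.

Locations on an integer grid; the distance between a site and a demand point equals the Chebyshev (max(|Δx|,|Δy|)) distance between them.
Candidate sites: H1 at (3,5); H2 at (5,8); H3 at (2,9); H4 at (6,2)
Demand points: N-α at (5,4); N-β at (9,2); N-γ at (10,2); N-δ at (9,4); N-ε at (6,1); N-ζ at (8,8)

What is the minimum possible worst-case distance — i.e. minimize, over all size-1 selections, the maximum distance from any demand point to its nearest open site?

6

Open {H4}.
  Farthest demand point is N-ζ at distance 6 (to H4); all others are ≤ 6.
With {H1} the worst case is 7.
With {H2} the worst case is 7.
No size-1 selection achieves below 6.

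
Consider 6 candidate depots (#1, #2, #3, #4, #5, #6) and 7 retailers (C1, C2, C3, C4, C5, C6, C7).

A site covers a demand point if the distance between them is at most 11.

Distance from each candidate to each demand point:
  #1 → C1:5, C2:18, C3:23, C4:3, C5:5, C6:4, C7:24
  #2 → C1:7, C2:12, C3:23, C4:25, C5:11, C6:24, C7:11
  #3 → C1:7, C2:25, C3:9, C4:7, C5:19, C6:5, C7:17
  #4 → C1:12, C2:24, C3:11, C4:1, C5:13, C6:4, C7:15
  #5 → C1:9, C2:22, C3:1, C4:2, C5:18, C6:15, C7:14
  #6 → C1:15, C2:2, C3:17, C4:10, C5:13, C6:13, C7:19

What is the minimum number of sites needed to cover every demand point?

3

Coverage sets (demand points within 11 of each site):
  #1: {C1, C4, C5, C6}
  #2: {C1, C5, C7}
  #3: {C1, C3, C4, C6}
  #4: {C3, C4, C6}
  #5: {C1, C3, C4}
  #6: {C2, C4}
No 2 sites suffice: every size-2 union leaves at least one demand point uncovered.
But {#2, #3, #6} covers everything, so the minimum is 3.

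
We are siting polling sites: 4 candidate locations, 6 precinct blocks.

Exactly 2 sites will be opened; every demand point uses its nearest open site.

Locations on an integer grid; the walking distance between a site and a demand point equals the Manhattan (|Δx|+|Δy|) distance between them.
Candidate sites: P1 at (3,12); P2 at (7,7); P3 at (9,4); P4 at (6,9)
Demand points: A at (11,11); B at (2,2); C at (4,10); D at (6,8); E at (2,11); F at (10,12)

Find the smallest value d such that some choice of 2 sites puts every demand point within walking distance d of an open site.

9

Open {P1, P3}.
  Farthest demand point is A at walking distance 9 (to P1); all others are ≤ 9.
With {P2, P3} the worst case is 9.
With {P3, P4} the worst case is 9.
No size-2 selection achieves below 9.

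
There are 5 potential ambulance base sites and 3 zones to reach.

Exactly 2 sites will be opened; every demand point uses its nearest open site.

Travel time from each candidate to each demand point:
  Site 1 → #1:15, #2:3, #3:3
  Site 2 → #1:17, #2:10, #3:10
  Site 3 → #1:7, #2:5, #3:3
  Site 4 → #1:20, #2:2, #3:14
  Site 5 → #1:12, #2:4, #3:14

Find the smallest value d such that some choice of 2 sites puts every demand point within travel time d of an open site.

7

Open {Site 1, Site 3}.
  Farthest demand point is #1 at travel time 7 (to Site 3); all others are ≤ 7.
With {Site 2, Site 3} the worst case is 7.
With {Site 3, Site 4} the worst case is 7.
No size-2 selection achieves below 7.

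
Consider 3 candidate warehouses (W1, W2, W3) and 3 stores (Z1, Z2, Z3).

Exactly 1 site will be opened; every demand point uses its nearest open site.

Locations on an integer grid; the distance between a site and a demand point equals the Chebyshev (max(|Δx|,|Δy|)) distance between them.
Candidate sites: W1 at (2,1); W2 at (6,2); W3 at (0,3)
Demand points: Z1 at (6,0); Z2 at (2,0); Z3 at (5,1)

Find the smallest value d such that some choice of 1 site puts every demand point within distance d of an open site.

4

Open {W1}.
  Farthest demand point is Z1 at distance 4 (to W1); all others are ≤ 4.
With {W2} the worst case is 4.
With {W3} the worst case is 6.
No size-1 selection achieves below 4.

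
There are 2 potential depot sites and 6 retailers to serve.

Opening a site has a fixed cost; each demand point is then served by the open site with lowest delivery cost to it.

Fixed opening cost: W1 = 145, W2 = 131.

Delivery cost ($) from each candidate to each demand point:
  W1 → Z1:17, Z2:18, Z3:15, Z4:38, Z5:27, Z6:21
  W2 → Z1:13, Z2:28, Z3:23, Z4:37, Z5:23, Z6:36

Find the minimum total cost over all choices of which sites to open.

281

Open {W1}: assign each demand point to its cheapest open site.
  Z1→W1 17, Z2→W1 18, Z3→W1 15, Z4→W1 38, Z5→W1 27, Z6→W1 21
  delivery cost 136, fixed 145 → total 281.
Compare {W2}: delivery cost 160 + fixed 131 = 291.
Compare {W1, W2}: delivery cost 127 + fixed 276 = 403.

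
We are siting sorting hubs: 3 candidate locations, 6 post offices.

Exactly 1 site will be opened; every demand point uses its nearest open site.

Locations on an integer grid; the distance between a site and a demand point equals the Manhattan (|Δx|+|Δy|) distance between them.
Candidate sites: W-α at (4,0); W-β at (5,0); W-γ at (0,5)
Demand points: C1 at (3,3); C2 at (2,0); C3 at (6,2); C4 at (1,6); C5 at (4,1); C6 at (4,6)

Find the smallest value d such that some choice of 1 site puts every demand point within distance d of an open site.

Open {W-α}.
  Farthest demand point is C4 at distance 9 (to W-α); all others are ≤ 9.
With {W-γ} the worst case is 9.
With {W-β} the worst case is 10.
No size-1 selection achieves below 9.

9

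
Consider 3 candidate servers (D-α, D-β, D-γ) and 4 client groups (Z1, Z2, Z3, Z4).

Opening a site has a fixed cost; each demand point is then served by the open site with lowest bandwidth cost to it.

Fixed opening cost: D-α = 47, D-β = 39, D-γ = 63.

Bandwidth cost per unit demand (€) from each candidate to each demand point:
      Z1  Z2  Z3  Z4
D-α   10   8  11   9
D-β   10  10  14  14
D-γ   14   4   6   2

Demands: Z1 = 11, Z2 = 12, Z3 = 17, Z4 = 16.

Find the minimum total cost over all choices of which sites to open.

394

Open {D-β, D-γ}: assign each demand point to its cheapest open site.
  Z1→D-β 11×10=110, Z2→D-γ 12×4=48, Z3→D-γ 17×6=102, Z4→D-γ 16×2=32
  bandwidth cost 292, fixed 102 → total 394.
Compare {D-γ}: bandwidth cost 336 + fixed 63 = 399.
Compare {D-α, D-γ}: bandwidth cost 292 + fixed 110 = 402.
Compare {D-α, D-β, D-γ}: bandwidth cost 292 + fixed 149 = 441.
All other subsets cost ≥ 399. Minimum total cost: 394.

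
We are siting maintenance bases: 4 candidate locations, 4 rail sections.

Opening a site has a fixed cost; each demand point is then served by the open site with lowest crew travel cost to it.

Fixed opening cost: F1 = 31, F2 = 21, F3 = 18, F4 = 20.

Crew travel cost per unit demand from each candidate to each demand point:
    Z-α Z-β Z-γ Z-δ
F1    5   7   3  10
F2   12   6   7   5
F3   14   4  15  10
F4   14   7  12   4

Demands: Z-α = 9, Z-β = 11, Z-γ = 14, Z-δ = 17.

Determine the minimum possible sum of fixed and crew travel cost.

Open {F1, F3, F4}: assign each demand point to its cheapest open site.
  Z-α→F1 9×5=45, Z-β→F3 11×4=44, Z-γ→F1 14×3=42, Z-δ→F4 17×4=68
  crew travel cost 199, fixed 69 → total 268.
Compare {F1, F4}: crew travel cost 232 + fixed 51 = 283.
Compare {F1, F2, F3}: crew travel cost 216 + fixed 70 = 286.
Compare {F1, F2, F3, F4}: crew travel cost 199 + fixed 90 = 289.
All other subsets cost ≥ 283. Minimum total cost: 268.

268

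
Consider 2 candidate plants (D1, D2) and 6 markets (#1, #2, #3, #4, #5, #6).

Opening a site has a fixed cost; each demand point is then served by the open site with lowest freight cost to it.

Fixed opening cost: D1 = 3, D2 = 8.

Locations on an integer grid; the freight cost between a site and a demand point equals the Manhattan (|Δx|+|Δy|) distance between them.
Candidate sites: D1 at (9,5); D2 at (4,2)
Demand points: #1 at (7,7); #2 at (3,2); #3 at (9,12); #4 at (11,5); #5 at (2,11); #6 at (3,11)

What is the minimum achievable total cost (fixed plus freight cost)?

Open {D1, D2}: assign each demand point to its cheapest open site.
  #1→D1 4, #2→D2 1, #3→D1 7, #4→D1 2, #5→D2 11, #6→D2 10
  freight cost 35, fixed 11 → total 46.
Compare {D1}: freight cost 47 + fixed 3 = 50.
Compare {D2}: freight cost 55 + fixed 8 = 63.

46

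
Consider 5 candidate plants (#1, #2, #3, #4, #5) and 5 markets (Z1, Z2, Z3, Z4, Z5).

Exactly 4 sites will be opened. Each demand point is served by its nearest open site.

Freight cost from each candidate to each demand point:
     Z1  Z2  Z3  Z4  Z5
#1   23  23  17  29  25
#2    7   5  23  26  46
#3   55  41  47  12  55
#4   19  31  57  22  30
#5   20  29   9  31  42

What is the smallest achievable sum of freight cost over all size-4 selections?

Open {#1, #2, #3, #5}.
  Z1→#2 7, Z2→#2 5, Z3→#5 9, Z4→#3 12, Z5→#1 25  ⇒ total 58.
Compare {#2, #3, #4, #5}: total 63.
Compare {#1, #2, #3, #4}: total 66.
No size-4 selection does better; minimum is 58.

58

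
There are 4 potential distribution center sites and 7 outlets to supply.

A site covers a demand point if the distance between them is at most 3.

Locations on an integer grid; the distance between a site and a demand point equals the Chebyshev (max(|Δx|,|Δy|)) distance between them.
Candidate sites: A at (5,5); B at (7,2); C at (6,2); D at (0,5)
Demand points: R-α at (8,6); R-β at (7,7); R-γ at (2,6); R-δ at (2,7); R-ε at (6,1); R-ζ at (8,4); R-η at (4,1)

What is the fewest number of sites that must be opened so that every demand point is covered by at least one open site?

2

Coverage sets (demand points within 3 of each site):
  A: {R-α, R-β, R-γ, R-δ, R-ζ}
  B: {R-ε, R-ζ, R-η}
  C: {R-ε, R-ζ, R-η}
  D: {R-γ, R-δ}
No single site covers all 7 demand points.
But {A, B} covers everything, so the minimum is 2.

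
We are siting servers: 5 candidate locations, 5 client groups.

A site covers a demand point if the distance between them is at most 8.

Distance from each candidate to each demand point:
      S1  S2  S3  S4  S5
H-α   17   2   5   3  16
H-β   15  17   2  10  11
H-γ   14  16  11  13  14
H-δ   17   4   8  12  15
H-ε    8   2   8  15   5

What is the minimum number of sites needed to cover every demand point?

Coverage sets (demand points within 8 of each site):
  H-α: {S2, S3, S4}
  H-β: {S3}
  H-γ: {}
  H-δ: {S2, S3}
  H-ε: {S1, S2, S3, S5}
No single site covers all 5 demand points.
But {H-α, H-ε} covers everything, so the minimum is 2.

2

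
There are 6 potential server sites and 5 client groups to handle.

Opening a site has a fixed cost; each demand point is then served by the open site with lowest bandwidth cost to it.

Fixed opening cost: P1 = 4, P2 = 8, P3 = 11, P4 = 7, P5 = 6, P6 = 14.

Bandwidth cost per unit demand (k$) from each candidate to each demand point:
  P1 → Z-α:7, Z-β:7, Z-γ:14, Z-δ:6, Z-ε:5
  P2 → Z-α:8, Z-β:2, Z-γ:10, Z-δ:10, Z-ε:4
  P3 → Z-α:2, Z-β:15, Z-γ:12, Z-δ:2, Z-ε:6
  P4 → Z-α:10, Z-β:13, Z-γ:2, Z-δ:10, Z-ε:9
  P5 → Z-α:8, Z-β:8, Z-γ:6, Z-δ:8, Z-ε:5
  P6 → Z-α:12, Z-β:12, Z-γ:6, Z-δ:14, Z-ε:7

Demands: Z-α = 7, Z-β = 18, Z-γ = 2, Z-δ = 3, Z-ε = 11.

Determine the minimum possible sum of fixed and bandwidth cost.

130

Open {P2, P3, P4}: assign each demand point to its cheapest open site.
  Z-α→P3 7×2=14, Z-β→P2 18×2=36, Z-γ→P4 2×2=4, Z-δ→P3 3×2=6, Z-ε→P2 11×4=44
  bandwidth cost 104, fixed 26 → total 130.
Compare {P1, P2, P3, P4}: bandwidth cost 104 + fixed 30 = 134.
Compare {P2, P3, P4, P5}: bandwidth cost 104 + fixed 32 = 136.
Compare {P2, P3, P5}: bandwidth cost 112 + fixed 25 = 137.
All other subsets cost ≥ 134. Minimum total cost: 130.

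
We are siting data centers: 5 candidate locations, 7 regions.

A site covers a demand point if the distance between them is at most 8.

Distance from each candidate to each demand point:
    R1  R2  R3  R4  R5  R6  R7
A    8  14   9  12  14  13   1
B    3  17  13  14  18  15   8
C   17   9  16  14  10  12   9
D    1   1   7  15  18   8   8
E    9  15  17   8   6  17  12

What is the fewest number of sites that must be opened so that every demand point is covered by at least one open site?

2

Coverage sets (demand points within 8 of each site):
  A: {R1, R7}
  B: {R1, R7}
  C: {}
  D: {R1, R2, R3, R6, R7}
  E: {R4, R5}
No single site covers all 7 demand points.
But {D, E} covers everything, so the minimum is 2.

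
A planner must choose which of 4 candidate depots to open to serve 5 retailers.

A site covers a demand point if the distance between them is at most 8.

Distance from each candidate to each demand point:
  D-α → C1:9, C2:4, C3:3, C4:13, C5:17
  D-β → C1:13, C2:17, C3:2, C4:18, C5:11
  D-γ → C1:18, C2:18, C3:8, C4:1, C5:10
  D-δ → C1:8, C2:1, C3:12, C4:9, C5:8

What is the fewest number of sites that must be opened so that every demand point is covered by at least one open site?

2

Coverage sets (demand points within 8 of each site):
  D-α: {C2, C3}
  D-β: {C3}
  D-γ: {C3, C4}
  D-δ: {C1, C2, C5}
No single site covers all 5 demand points.
But {D-γ, D-δ} covers everything, so the minimum is 2.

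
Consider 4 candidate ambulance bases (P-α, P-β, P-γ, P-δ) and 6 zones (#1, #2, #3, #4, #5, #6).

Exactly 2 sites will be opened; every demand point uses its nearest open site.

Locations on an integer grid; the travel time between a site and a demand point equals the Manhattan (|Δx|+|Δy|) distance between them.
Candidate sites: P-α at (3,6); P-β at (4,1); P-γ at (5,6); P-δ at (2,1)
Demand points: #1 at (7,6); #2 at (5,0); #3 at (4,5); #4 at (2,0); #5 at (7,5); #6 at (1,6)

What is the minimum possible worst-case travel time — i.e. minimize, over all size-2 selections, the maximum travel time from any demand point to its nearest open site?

Open {P-β, P-γ}.
  Farthest demand point is #6 at travel time 4 (to P-γ); all others are ≤ 4.
With {P-γ, P-δ} the worst case is 4.
With {P-α, P-β} the worst case is 5.
No size-2 selection achieves below 4.

4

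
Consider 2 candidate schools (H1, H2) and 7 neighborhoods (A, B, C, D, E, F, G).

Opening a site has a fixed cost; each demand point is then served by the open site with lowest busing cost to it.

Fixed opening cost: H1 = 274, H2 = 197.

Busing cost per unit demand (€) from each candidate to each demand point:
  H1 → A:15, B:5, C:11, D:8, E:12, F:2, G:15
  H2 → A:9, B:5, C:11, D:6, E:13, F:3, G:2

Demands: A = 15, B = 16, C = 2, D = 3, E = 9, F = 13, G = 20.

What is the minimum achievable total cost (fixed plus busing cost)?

Open {H2}: assign each demand point to its cheapest open site.
  A→H2 15×9=135, B→H2 16×5=80, C→H2 2×11=22, D→H2 3×6=18, E→H2 9×13=117, F→H2 13×3=39, G→H2 20×2=40
  busing cost 451, fixed 197 → total 648.
Compare {H1, H2}: busing cost 429 + fixed 471 = 900.
Compare {H1}: busing cost 785 + fixed 274 = 1059.

648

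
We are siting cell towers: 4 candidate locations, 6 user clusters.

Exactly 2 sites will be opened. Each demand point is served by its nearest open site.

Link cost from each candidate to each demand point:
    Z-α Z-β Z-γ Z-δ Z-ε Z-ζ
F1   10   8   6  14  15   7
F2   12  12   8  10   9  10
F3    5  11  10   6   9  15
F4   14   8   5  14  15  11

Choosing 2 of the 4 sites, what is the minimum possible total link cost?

41

Open {F1, F3}.
  Z-α→F3 5, Z-β→F1 8, Z-γ→F1 6, Z-δ→F3 6, Z-ε→F3 9, Z-ζ→F1 7  ⇒ total 41.
Compare {F3, F4}: total 44.
Compare {F2, F3}: total 49.
No size-2 selection does better; minimum is 41.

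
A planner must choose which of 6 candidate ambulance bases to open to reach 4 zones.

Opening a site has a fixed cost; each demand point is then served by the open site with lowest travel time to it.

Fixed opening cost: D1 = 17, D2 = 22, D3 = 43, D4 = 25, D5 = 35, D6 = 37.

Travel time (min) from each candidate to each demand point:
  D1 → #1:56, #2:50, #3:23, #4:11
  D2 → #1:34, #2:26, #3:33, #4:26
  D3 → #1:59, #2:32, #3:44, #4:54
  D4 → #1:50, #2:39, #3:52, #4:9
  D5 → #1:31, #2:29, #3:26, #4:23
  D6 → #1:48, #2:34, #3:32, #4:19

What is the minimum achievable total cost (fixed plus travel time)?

133

Open {D1, D2}: assign each demand point to its cheapest open site.
  #1→D2 34, #2→D2 26, #3→D1 23, #4→D1 11
  travel time 94, fixed 39 → total 133.
Compare {D2}: travel time 119 + fixed 22 = 141.
Compare {D5}: travel time 109 + fixed 35 = 144.
Compare {D1, D5}: travel time 94 + fixed 52 = 146.
All other subsets cost ≥ 141. Minimum total cost: 133.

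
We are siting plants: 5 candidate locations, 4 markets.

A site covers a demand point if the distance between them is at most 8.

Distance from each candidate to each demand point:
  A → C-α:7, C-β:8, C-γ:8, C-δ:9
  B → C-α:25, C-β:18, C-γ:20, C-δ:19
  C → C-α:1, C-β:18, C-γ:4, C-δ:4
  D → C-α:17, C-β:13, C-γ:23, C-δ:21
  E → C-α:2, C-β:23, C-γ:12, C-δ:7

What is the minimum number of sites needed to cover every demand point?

2

Coverage sets (demand points within 8 of each site):
  A: {C-α, C-β, C-γ}
  B: {}
  C: {C-α, C-γ, C-δ}
  D: {}
  E: {C-α, C-δ}
No single site covers all 4 demand points.
But {A, C} covers everything, so the minimum is 2.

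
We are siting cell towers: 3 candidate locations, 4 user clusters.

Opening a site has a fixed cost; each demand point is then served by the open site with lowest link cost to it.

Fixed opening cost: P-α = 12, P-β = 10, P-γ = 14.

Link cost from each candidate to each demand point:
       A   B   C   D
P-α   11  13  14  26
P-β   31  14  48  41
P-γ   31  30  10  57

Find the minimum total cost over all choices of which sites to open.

Open {P-α}: assign each demand point to its cheapest open site.
  A→P-α 11, B→P-α 13, C→P-α 14, D→P-α 26
  link cost 64, fixed 12 → total 76.
Compare {P-α, P-β}: link cost 64 + fixed 22 = 86.
Compare {P-α, P-γ}: link cost 60 + fixed 26 = 86.
Compare {P-α, P-β, P-γ}: link cost 60 + fixed 36 = 96.
All other subsets cost ≥ 86. Minimum total cost: 76.

76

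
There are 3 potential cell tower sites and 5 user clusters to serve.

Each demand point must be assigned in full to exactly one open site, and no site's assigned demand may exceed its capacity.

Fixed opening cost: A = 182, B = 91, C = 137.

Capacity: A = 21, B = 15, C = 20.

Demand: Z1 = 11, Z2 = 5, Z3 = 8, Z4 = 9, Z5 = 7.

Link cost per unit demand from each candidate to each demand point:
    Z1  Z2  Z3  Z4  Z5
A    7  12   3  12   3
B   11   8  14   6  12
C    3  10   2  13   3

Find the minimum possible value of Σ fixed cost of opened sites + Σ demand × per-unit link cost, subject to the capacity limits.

557

Open {A, C}; cheapest assignment that respects the capacities:
  A (cap 21, load 21): Z2, Z4, Z5 — cost 5×12 + 9×12 + 7×3 = 189
  C (cap 20, load 19): Z1, Z3 — cost 11×3 + 8×2 = 49
  Shipping 238, fixed 319 → total 557.
  Any other capacity-feasible assignment to {A, C} ships for at least 238.
Compare {A, B, C}: its best feasible assignment gives total 574.
Every other set of open sites that can feasibly serve all demand totals ≥ 574 even under its best assignment. Minimum: 557.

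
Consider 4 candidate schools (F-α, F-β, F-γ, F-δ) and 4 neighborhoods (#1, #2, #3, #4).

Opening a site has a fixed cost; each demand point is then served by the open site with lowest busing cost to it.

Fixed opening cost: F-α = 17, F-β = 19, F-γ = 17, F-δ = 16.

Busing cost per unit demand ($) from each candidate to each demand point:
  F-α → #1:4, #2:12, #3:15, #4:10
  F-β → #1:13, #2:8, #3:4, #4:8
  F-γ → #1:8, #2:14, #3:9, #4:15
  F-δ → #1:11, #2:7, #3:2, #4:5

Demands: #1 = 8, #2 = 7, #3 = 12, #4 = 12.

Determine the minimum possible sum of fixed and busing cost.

Open {F-α, F-δ}: assign each demand point to its cheapest open site.
  #1→F-α 8×4=32, #2→F-δ 7×7=49, #3→F-δ 12×2=24, #4→F-δ 12×5=60
  busing cost 165, fixed 33 → total 198.
Compare {F-α, F-γ, F-δ}: busing cost 165 + fixed 50 = 215.
Compare {F-α, F-β, F-δ}: busing cost 165 + fixed 52 = 217.
Compare {F-γ, F-δ}: busing cost 197 + fixed 33 = 230.
All other subsets cost ≥ 215. Minimum total cost: 198.

198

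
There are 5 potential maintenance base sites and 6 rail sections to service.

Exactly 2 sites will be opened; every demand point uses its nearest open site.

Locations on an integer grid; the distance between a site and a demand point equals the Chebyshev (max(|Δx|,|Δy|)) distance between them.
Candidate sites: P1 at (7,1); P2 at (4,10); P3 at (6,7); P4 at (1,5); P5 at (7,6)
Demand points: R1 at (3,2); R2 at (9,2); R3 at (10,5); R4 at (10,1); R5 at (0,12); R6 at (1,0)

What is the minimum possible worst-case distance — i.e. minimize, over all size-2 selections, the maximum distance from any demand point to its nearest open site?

6

Open {P1, P2}.
  Farthest demand point is R6 at distance 6 (to P1); all others are ≤ 6.
With {P1, P3} the worst case is 6.
With {P2, P5} the worst case is 6.
No size-2 selection achieves below 6.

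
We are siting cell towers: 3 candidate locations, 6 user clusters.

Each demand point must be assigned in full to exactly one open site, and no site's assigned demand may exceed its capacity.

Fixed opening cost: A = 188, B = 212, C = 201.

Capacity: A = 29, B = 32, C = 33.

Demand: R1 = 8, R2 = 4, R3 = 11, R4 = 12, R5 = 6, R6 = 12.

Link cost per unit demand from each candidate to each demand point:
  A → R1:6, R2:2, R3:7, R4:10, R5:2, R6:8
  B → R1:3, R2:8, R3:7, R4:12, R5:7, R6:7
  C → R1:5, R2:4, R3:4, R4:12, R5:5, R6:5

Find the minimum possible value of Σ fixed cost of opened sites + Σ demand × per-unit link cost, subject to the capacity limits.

673

Open {A, C}; cheapest assignment that respects the capacities:
  A (cap 29, load 22): R2, R4, R5 — cost 4×2 + 12×10 + 6×2 = 140
  C (cap 33, load 31): R1, R3, R6 — cost 8×5 + 11×4 + 12×5 = 144
  Shipping 284, fixed 389 → total 673.
  Any other capacity-feasible assignment to {A, C} ships for at least 284.
Compare {A, B}: its best feasible assignment gives total 725.
Compare {B, C}: its best feasible assignment gives total 731.
Every other set of open sites that can feasibly serve all demand totals ≥ 725 even under its best assignment. Minimum: 673.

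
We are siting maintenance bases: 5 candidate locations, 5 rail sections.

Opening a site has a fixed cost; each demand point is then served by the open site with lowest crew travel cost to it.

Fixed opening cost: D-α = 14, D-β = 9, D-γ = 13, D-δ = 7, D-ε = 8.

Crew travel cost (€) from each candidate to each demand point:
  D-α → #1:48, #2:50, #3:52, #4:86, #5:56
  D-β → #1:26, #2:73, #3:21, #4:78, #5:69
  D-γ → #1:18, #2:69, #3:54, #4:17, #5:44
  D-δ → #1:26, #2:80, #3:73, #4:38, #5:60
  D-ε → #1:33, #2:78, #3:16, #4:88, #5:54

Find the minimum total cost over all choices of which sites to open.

Open {D-α, D-γ, D-ε}: assign each demand point to its cheapest open site.
  #1→D-γ 18, #2→D-α 50, #3→D-ε 16, #4→D-γ 17, #5→D-γ 44
  crew travel cost 145, fixed 35 → total 180.
Compare {D-γ, D-ε}: crew travel cost 164 + fixed 21 = 185.
Compare {D-α, D-β, D-γ}: crew travel cost 150 + fixed 36 = 186.
Compare {D-α, D-γ, D-δ, D-ε}: crew travel cost 145 + fixed 42 = 187.
All other subsets cost ≥ 185. Minimum total cost: 180.

180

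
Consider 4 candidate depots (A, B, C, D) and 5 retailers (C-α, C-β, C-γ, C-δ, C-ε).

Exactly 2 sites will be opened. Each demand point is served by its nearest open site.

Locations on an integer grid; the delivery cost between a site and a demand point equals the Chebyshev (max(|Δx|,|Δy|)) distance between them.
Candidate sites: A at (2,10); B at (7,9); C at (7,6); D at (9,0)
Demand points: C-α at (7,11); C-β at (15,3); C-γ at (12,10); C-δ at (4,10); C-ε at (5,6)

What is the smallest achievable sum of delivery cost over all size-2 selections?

19

Open {B, D}.
  C-α→B 2, C-β→D 6, C-γ→B 5, C-δ→B 3, C-ε→B 3  ⇒ total 19.
Compare {A, B}: total 20.
Compare {B, C}: total 20.
No size-2 selection does better; minimum is 19.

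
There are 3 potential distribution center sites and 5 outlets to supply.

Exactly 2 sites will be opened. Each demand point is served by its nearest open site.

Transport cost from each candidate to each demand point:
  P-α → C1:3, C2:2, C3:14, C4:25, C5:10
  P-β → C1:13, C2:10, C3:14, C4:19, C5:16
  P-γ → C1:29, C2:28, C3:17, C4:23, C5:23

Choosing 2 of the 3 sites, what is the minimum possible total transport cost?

Open {P-α, P-β}.
  C1→P-α 3, C2→P-α 2, C3→P-α 14, C4→P-β 19, C5→P-α 10  ⇒ total 48.
Compare {P-α, P-γ}: total 52.
Compare {P-β, P-γ}: total 72.

48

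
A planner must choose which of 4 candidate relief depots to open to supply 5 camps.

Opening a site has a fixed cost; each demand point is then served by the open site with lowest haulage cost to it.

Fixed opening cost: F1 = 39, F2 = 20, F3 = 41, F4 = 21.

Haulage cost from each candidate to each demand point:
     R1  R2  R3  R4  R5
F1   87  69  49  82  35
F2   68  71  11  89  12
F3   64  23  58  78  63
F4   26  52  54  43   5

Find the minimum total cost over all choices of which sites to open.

Open {F2, F4}: assign each demand point to its cheapest open site.
  R1→F4 26, R2→F4 52, R3→F2 11, R4→F4 43, R5→F4 5
  haulage cost 137, fixed 41 → total 178.
Compare {F2, F3, F4}: haulage cost 108 + fixed 82 = 190.
Compare {F4}: haulage cost 180 + fixed 21 = 201.
Compare {F3, F4}: haulage cost 151 + fixed 62 = 213.
All other subsets cost ≥ 190. Minimum total cost: 178.

178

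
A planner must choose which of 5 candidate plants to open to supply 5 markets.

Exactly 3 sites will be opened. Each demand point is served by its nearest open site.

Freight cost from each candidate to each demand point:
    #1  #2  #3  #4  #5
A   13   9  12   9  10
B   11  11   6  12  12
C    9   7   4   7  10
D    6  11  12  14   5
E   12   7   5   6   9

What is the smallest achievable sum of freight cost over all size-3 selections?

Open {C, D, E}.
  #1→D 6, #2→C 7, #3→C 4, #4→E 6, #5→D 5  ⇒ total 28.
Compare {A, C, D}: total 29.
Compare {A, D, E}: total 29.
No size-3 selection does better; minimum is 28.

28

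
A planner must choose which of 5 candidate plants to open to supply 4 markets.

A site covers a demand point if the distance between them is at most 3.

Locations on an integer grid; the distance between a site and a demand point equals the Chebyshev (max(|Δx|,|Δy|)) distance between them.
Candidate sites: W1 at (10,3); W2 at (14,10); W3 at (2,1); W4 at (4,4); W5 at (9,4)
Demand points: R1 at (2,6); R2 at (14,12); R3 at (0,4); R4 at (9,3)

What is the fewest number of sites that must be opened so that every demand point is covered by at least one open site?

4

Coverage sets (demand points within 3 of each site):
  W1: {R4}
  W2: {R2}
  W3: {R3}
  W4: {R1}
  W5: {R4}
No 3 sites suffice: every size-3 union leaves at least one demand point uncovered.
But {W1, W2, W3, W4} covers everything, so the minimum is 4.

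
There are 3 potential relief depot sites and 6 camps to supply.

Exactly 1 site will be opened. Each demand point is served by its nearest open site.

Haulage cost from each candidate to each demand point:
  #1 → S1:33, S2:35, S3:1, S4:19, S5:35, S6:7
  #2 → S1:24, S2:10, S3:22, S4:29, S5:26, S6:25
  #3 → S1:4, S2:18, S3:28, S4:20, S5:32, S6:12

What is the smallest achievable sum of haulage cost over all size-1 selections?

114

Open {#3}.
  S1→#3 4, S2→#3 18, S3→#3 28, S4→#3 20, S5→#3 32, S6→#3 12  ⇒ total 114.
Compare {#1}: total 130.
Compare {#2}: total 136.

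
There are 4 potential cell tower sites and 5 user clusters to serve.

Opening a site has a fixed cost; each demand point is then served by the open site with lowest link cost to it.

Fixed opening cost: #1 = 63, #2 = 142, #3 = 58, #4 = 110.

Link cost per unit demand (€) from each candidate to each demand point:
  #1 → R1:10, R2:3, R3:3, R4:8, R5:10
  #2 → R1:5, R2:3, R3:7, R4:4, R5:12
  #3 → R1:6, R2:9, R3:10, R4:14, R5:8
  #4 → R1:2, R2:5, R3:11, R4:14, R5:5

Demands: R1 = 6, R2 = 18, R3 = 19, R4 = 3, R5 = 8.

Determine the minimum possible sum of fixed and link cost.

Open {#1}: assign each demand point to its cheapest open site.
  R1→#1 6×10=60, R2→#1 18×3=54, R3→#1 19×3=57, R4→#1 3×8=24, R5→#1 8×10=80
  link cost 275, fixed 63 → total 338.
Compare {#1, #3}: link cost 235 + fixed 121 = 356.
Compare {#1, #4}: link cost 187 + fixed 173 = 360.
Compare {#1, #3, #4}: link cost 187 + fixed 231 = 418.
All other subsets cost ≥ 356. Minimum total cost: 338.

338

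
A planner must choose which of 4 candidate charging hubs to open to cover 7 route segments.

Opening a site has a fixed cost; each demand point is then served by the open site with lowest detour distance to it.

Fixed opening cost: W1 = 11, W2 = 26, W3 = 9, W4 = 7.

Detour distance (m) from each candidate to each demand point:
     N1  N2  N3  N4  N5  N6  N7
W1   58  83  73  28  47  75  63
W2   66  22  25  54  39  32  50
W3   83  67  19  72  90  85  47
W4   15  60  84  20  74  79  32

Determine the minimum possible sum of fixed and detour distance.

218

Open {W2, W4}: assign each demand point to its cheapest open site.
  N1→W4 15, N2→W2 22, N3→W2 25, N4→W4 20, N5→W2 39, N6→W2 32, N7→W4 32
  detour distance 185, fixed 33 → total 218.
Compare {W2, W3, W4}: detour distance 179 + fixed 42 = 221.
Compare {W1, W2, W4}: detour distance 185 + fixed 44 = 229.
Compare {W1, W2, W3, W4}: detour distance 179 + fixed 53 = 232.
All other subsets cost ≥ 221. Minimum total cost: 218.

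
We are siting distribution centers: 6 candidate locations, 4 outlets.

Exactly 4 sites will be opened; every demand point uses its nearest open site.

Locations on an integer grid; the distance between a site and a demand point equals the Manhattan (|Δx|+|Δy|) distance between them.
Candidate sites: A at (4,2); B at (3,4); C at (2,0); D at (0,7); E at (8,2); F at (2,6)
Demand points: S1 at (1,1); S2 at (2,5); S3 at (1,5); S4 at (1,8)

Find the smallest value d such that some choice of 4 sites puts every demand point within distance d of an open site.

Open {A, C, D, F}.
  Farthest demand point is S1 at distance 2 (to C); all others are ≤ 2.
With {B, C, D, F} the worst case is 2.
With {C, D, E, F} the worst case is 2.
No size-4 selection achieves below 2.

2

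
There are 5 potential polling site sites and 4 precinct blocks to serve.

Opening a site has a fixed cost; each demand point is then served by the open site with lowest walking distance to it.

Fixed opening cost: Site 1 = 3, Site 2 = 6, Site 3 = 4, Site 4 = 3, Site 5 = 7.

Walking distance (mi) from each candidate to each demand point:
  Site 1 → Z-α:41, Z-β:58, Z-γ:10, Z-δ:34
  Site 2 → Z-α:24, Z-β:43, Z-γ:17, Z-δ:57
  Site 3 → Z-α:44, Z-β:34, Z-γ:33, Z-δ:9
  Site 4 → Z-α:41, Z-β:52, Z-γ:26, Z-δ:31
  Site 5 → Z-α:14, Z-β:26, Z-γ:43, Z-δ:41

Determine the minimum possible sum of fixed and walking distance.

Open {Site 1, Site 3, Site 5}: assign each demand point to its cheapest open site.
  Z-α→Site 5 14, Z-β→Site 5 26, Z-γ→Site 1 10, Z-δ→Site 3 9
  walking distance 59, fixed 14 → total 73.
Compare {Site 1, Site 3, Site 4, Site 5}: walking distance 59 + fixed 17 = 76.
Compare {Site 1, Site 2, Site 3, Site 5}: walking distance 59 + fixed 20 = 79.
Compare {Site 1, Site 2, Site 3, Site 4, Site 5}: walking distance 59 + fixed 23 = 82.
All other subsets cost ≥ 76. Minimum total cost: 73.

73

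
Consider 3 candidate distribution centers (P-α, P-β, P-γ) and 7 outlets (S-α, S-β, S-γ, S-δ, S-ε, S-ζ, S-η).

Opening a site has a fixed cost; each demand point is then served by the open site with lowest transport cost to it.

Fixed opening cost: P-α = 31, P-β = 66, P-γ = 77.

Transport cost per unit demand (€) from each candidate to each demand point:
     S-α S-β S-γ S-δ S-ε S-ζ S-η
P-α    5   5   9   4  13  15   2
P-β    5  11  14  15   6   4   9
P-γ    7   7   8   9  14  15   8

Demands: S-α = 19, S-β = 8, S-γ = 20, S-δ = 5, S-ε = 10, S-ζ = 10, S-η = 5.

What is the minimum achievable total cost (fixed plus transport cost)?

542

Open {P-α, P-β}: assign each demand point to its cheapest open site.
  S-α→P-α 19×5=95, S-β→P-α 8×5=40, S-γ→P-α 20×9=180, S-δ→P-α 5×4=20, S-ε→P-β 10×6=60, S-ζ→P-β 10×4=40, S-η→P-α 5×2=10
  transport cost 445, fixed 97 → total 542.
Compare {P-α, P-β, P-γ}: transport cost 425 + fixed 174 = 599.
Compare {P-β, P-γ}: transport cost 496 + fixed 143 = 639.
Compare {P-α}: transport cost 625 + fixed 31 = 656.
All other subsets cost ≥ 599. Minimum total cost: 542.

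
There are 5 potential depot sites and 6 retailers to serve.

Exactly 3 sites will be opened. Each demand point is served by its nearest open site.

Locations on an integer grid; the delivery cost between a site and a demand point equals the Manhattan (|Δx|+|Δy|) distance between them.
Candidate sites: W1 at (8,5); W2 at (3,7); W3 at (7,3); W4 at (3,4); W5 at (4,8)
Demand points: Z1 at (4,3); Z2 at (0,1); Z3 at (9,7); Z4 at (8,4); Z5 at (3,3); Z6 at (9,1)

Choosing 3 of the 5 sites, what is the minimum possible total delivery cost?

17

Open {W1, W3, W4}.
  Z1→W4 2, Z2→W4 6, Z3→W1 3, Z4→W1 1, Z5→W4 1, Z6→W3 4  ⇒ total 17.
Compare {W1, W2, W4}: total 18.
Compare {W1, W4, W5}: total 18.
No size-3 selection does better; minimum is 17.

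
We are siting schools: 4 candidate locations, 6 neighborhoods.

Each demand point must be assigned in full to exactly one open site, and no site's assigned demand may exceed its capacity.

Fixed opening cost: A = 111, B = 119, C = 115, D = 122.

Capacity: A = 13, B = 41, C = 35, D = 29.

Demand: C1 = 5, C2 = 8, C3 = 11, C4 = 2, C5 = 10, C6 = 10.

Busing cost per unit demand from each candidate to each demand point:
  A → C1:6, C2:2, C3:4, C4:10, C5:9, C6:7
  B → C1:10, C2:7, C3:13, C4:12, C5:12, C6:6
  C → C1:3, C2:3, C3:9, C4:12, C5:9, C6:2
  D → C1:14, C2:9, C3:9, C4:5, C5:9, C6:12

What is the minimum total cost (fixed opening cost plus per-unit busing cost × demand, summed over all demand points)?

439

Open {A, C}; cheapest assignment that respects the capacities:
  A (cap 13, load 13): C3, C4 — cost 11×4 + 2×10 = 64
  C (cap 35, load 33): C1, C2, C5, C6 — cost 5×3 + 8×3 + 10×9 + 10×2 = 149
  Shipping 213, fixed 226 → total 439.
  Any other capacity-feasible assignment to {A, C} ships for at least 213.
Compare {C, D}: its best feasible assignment gives total 495.
Compare {B, C}: its best feasible assignment gives total 536.
Every other set of open sites that can feasibly serve all demand totals ≥ 495 even under its best assignment. Minimum: 439.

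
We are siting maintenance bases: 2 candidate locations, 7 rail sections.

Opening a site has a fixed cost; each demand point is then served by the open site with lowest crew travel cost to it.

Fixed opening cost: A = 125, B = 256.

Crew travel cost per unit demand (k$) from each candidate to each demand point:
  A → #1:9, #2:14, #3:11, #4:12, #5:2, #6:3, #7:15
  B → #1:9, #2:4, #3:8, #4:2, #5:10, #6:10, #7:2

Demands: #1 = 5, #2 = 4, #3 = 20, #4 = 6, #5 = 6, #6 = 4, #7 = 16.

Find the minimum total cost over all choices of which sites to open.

621

Open {B}: assign each demand point to its cheapest open site.
  #1→B 5×9=45, #2→B 4×4=16, #3→B 20×8=160, #4→B 6×2=12, #5→B 6×10=60, #6→B 4×10=40, #7→B 16×2=32
  crew travel cost 365, fixed 256 → total 621.
Compare {A, B}: crew travel cost 289 + fixed 381 = 670.
Compare {A}: crew travel cost 657 + fixed 125 = 782.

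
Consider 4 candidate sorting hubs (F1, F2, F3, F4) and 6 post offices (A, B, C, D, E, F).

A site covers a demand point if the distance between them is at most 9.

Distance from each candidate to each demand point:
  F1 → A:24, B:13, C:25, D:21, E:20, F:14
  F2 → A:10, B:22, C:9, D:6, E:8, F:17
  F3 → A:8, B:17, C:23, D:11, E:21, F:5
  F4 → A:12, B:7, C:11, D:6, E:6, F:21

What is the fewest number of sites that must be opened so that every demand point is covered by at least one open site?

Coverage sets (demand points within 9 of each site):
  F1: {}
  F2: {C, D, E}
  F3: {A, F}
  F4: {B, D, E}
No 2 sites suffice: every size-2 union leaves at least one demand point uncovered.
But {F2, F3, F4} covers everything, so the minimum is 3.

3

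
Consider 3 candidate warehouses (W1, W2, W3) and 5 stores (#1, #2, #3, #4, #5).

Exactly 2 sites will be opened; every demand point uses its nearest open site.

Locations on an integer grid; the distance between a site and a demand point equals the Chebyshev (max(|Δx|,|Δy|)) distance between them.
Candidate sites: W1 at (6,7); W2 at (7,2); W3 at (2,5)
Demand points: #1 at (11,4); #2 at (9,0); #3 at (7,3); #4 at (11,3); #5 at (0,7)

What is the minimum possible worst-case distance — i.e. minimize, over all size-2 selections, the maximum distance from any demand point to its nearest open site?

4

Open {W2, W3}.
  Farthest demand point is #1 at distance 4 (to W2); all others are ≤ 4.
With {W1, W2} the worst case is 6.
With {W1, W3} the worst case is 7.
No size-2 selection achieves below 4.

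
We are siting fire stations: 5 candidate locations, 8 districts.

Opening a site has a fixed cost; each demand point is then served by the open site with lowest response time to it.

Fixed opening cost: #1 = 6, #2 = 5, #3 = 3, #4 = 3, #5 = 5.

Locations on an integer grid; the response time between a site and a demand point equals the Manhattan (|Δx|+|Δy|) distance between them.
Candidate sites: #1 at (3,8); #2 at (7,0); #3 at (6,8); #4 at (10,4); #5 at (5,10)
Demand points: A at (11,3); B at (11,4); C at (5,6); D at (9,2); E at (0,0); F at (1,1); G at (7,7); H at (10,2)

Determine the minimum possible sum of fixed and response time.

38

Open {#2, #3, #4}: assign each demand point to its cheapest open site.
  A→#4 2, B→#4 1, C→#3 3, D→#4 3, E→#2 7, F→#2 7, G→#3 2, H→#4 2
  response time 27, fixed 11 → total 38.
Compare {#2, #4}: response time 35 + fixed 8 = 43.
Compare {#2, #3, #4, #5}: response time 27 + fixed 16 = 43.
Compare {#2, #4, #5}: response time 31 + fixed 13 = 44.
All other subsets cost ≥ 43. Minimum total cost: 38.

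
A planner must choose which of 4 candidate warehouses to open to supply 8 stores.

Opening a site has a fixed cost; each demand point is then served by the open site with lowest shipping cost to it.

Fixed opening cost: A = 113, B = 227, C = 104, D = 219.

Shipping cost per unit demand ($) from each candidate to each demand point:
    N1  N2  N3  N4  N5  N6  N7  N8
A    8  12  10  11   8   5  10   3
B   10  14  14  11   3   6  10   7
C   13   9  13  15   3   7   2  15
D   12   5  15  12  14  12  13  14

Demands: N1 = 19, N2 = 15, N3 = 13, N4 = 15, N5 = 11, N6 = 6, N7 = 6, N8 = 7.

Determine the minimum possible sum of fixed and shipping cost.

Open {A, C}: assign each demand point to its cheapest open site.
  N1→A 19×8=152, N2→C 15×9=135, N3→A 13×10=130, N4→A 15×11=165, N5→C 11×3=33, N6→A 6×5=30, N7→C 6×2=12, N8→A 7×3=21
  shipping cost 678, fixed 217 → total 895.
Compare {A}: shipping cost 826 + fixed 113 = 939.
Compare {A, D}: shipping cost 721 + fixed 332 = 1053.
Compare {A, C, D}: shipping cost 618 + fixed 436 = 1054.
All other subsets cost ≥ 939. Minimum total cost: 895.

895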